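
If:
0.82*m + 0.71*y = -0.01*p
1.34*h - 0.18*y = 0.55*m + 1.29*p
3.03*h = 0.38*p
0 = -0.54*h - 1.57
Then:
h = -2.91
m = 75.86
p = -23.18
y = -87.28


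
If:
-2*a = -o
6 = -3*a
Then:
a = -2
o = -4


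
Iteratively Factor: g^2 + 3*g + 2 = (g + 1)*(g + 2)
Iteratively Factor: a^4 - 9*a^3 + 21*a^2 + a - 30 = (a - 3)*(a^3 - 6*a^2 + 3*a + 10) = (a - 3)*(a + 1)*(a^2 - 7*a + 10) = (a - 5)*(a - 3)*(a + 1)*(a - 2)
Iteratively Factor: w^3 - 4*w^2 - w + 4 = (w - 1)*(w^2 - 3*w - 4) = (w - 1)*(w + 1)*(w - 4)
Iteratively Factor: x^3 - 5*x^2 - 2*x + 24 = (x - 4)*(x^2 - x - 6) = (x - 4)*(x + 2)*(x - 3)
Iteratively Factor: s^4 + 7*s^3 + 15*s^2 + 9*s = (s + 3)*(s^3 + 4*s^2 + 3*s) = (s + 1)*(s + 3)*(s^2 + 3*s) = (s + 1)*(s + 3)^2*(s)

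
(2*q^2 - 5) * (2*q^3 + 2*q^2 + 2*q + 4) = 4*q^5 + 4*q^4 - 6*q^3 - 2*q^2 - 10*q - 20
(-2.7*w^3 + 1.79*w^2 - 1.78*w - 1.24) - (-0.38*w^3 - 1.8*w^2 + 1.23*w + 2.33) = -2.32*w^3 + 3.59*w^2 - 3.01*w - 3.57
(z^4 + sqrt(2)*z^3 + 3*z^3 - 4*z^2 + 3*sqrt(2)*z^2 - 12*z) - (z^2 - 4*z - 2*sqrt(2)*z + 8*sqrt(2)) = z^4 + sqrt(2)*z^3 + 3*z^3 - 5*z^2 + 3*sqrt(2)*z^2 - 8*z + 2*sqrt(2)*z - 8*sqrt(2)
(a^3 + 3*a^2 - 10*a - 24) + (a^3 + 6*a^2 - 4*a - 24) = 2*a^3 + 9*a^2 - 14*a - 48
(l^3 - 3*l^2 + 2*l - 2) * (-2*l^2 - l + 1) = -2*l^5 + 5*l^4 - l^2 + 4*l - 2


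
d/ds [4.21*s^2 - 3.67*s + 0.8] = 8.42*s - 3.67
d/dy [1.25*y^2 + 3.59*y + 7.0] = 2.5*y + 3.59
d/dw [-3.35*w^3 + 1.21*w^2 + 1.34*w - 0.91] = -10.05*w^2 + 2.42*w + 1.34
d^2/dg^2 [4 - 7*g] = 0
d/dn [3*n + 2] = 3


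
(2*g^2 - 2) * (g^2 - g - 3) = 2*g^4 - 2*g^3 - 8*g^2 + 2*g + 6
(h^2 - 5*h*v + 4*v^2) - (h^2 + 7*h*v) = -12*h*v + 4*v^2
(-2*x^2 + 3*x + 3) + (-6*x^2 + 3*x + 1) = -8*x^2 + 6*x + 4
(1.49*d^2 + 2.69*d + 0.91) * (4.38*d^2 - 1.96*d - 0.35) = 6.5262*d^4 + 8.8618*d^3 - 1.8081*d^2 - 2.7251*d - 0.3185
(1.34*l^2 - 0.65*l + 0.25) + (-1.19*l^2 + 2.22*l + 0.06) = 0.15*l^2 + 1.57*l + 0.31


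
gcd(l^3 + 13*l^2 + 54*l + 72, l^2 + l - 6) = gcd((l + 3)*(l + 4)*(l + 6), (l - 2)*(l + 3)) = l + 3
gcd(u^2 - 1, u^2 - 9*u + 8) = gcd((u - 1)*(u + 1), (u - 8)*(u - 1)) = u - 1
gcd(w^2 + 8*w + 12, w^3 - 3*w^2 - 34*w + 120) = w + 6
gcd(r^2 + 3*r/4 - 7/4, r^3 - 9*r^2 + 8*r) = r - 1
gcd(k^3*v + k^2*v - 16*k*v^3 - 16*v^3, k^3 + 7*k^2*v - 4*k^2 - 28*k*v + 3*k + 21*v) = 1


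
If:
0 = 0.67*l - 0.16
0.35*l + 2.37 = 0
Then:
No Solution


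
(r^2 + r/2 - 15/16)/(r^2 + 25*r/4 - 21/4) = (r + 5/4)/(r + 7)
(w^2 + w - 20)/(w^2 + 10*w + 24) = (w^2 + w - 20)/(w^2 + 10*w + 24)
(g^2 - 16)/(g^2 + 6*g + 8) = (g - 4)/(g + 2)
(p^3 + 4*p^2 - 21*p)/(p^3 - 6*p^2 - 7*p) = (-p^2 - 4*p + 21)/(-p^2 + 6*p + 7)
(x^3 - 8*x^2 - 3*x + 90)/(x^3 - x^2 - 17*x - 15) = (x - 6)/(x + 1)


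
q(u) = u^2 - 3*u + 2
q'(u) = 2*u - 3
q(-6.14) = 58.12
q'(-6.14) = -15.28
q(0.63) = 0.51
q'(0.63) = -1.74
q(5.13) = 12.93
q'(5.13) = 7.26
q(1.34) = -0.22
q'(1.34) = -0.32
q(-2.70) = 17.39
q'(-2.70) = -8.40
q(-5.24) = 45.18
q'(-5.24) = -13.48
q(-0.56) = 3.99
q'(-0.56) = -4.12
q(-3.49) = 24.65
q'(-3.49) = -9.98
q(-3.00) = 20.00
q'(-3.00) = -9.00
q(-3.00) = 20.00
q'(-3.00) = -9.00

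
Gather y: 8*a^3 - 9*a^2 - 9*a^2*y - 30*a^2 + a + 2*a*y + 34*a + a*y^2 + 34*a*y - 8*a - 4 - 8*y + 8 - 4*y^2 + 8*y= 8*a^3 - 39*a^2 + 27*a + y^2*(a - 4) + y*(-9*a^2 + 36*a) + 4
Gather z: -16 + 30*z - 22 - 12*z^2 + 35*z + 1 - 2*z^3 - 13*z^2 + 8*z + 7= -2*z^3 - 25*z^2 + 73*z - 30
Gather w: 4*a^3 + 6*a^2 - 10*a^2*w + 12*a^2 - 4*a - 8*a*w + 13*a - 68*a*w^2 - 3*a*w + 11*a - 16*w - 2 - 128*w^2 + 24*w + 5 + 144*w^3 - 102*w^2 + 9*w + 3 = 4*a^3 + 18*a^2 + 20*a + 144*w^3 + w^2*(-68*a - 230) + w*(-10*a^2 - 11*a + 17) + 6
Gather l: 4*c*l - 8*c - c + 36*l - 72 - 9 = -9*c + l*(4*c + 36) - 81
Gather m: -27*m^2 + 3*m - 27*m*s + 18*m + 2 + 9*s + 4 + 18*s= -27*m^2 + m*(21 - 27*s) + 27*s + 6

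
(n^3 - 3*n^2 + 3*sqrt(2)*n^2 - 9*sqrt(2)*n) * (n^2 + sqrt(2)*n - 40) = n^5 - 3*n^4 + 4*sqrt(2)*n^4 - 34*n^3 - 12*sqrt(2)*n^3 - 120*sqrt(2)*n^2 + 102*n^2 + 360*sqrt(2)*n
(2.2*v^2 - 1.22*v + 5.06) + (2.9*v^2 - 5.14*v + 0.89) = 5.1*v^2 - 6.36*v + 5.95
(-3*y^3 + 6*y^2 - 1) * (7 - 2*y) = 6*y^4 - 33*y^3 + 42*y^2 + 2*y - 7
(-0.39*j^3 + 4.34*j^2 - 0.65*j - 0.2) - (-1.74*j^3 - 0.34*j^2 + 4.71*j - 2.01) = 1.35*j^3 + 4.68*j^2 - 5.36*j + 1.81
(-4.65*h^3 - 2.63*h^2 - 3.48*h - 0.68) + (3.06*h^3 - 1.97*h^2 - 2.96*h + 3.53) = -1.59*h^3 - 4.6*h^2 - 6.44*h + 2.85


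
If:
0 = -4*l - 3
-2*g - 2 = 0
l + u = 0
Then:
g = -1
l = -3/4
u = 3/4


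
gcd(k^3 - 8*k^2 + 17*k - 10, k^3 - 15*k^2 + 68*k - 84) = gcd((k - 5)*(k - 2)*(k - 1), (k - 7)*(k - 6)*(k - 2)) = k - 2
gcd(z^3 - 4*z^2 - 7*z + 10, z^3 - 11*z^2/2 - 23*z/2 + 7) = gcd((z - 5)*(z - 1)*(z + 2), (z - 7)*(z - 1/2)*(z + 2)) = z + 2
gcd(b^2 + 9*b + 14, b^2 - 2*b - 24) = 1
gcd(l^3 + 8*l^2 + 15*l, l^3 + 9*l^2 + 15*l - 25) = l + 5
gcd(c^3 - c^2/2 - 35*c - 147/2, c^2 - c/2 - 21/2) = c + 3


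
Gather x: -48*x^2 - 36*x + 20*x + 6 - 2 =-48*x^2 - 16*x + 4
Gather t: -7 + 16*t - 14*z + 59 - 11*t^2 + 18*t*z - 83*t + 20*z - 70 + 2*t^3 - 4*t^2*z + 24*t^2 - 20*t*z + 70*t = 2*t^3 + t^2*(13 - 4*z) + t*(3 - 2*z) + 6*z - 18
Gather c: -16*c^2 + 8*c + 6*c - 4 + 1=-16*c^2 + 14*c - 3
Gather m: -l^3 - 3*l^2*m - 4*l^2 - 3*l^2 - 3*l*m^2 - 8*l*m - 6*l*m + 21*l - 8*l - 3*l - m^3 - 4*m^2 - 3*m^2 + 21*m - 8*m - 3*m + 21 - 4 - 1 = -l^3 - 7*l^2 + 10*l - m^3 + m^2*(-3*l - 7) + m*(-3*l^2 - 14*l + 10) + 16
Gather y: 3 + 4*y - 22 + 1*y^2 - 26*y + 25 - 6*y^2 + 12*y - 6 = -5*y^2 - 10*y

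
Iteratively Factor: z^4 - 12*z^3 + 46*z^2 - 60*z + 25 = (z - 1)*(z^3 - 11*z^2 + 35*z - 25) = (z - 1)^2*(z^2 - 10*z + 25) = (z - 5)*(z - 1)^2*(z - 5)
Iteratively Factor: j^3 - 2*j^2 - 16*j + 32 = (j - 4)*(j^2 + 2*j - 8) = (j - 4)*(j + 4)*(j - 2)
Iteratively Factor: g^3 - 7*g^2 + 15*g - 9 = (g - 1)*(g^2 - 6*g + 9) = (g - 3)*(g - 1)*(g - 3)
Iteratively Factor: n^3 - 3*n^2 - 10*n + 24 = (n - 2)*(n^2 - n - 12) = (n - 4)*(n - 2)*(n + 3)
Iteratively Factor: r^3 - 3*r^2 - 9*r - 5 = (r + 1)*(r^2 - 4*r - 5) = (r - 5)*(r + 1)*(r + 1)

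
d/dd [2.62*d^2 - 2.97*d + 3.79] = 5.24*d - 2.97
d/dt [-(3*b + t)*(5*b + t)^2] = (-11*b - 3*t)*(5*b + t)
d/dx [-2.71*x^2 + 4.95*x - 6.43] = 4.95 - 5.42*x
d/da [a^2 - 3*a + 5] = 2*a - 3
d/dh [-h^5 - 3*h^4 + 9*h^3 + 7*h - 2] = -5*h^4 - 12*h^3 + 27*h^2 + 7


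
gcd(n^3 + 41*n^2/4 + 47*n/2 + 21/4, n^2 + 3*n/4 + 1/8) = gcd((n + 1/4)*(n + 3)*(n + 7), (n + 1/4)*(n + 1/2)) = n + 1/4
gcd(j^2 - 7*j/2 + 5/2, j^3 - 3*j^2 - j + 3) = j - 1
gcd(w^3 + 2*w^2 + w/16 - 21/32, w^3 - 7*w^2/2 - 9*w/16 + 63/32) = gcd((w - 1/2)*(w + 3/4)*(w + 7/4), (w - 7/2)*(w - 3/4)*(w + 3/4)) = w + 3/4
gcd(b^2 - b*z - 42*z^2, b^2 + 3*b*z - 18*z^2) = b + 6*z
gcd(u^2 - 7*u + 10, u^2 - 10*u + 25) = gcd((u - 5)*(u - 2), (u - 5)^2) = u - 5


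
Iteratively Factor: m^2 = (m)*(m)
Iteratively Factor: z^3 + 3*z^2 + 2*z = (z + 2)*(z^2 + z) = z*(z + 2)*(z + 1)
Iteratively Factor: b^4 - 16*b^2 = (b - 4)*(b^3 + 4*b^2) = b*(b - 4)*(b^2 + 4*b) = b*(b - 4)*(b + 4)*(b)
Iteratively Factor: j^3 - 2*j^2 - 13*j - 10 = (j + 2)*(j^2 - 4*j - 5) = (j - 5)*(j + 2)*(j + 1)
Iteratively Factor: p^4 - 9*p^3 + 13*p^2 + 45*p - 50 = (p - 5)*(p^3 - 4*p^2 - 7*p + 10) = (p - 5)*(p + 2)*(p^2 - 6*p + 5) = (p - 5)*(p - 1)*(p + 2)*(p - 5)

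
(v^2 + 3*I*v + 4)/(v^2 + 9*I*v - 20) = (v - I)/(v + 5*I)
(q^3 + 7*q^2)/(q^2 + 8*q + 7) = q^2/(q + 1)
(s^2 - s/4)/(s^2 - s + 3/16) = 4*s/(4*s - 3)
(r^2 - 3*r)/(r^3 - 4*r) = (r - 3)/(r^2 - 4)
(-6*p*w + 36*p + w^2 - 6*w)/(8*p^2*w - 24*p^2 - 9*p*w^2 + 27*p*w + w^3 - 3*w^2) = (-6*p*w + 36*p + w^2 - 6*w)/(8*p^2*w - 24*p^2 - 9*p*w^2 + 27*p*w + w^3 - 3*w^2)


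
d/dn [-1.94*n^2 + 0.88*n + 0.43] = 0.88 - 3.88*n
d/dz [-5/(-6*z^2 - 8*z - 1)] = 20*(-3*z - 2)/(6*z^2 + 8*z + 1)^2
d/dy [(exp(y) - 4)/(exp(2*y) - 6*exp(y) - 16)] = (-2*(exp(y) - 4)*(exp(y) - 3) + exp(2*y) - 6*exp(y) - 16)*exp(y)/(-exp(2*y) + 6*exp(y) + 16)^2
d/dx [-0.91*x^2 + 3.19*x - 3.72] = 3.19 - 1.82*x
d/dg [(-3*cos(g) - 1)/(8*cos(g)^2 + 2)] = -(4*sin(2*g) + 3*sin(3*g))/(2*(2*cos(2*g) + 3)^2)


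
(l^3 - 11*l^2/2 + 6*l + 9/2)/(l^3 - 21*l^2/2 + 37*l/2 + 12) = (l - 3)/(l - 8)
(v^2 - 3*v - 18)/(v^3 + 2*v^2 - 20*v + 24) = (v^2 - 3*v - 18)/(v^3 + 2*v^2 - 20*v + 24)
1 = 1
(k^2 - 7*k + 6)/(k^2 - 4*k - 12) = (k - 1)/(k + 2)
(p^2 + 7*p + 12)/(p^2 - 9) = (p + 4)/(p - 3)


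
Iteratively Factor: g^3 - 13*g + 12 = (g + 4)*(g^2 - 4*g + 3) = (g - 3)*(g + 4)*(g - 1)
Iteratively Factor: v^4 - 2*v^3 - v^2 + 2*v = (v - 1)*(v^3 - v^2 - 2*v) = (v - 2)*(v - 1)*(v^2 + v) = (v - 2)*(v - 1)*(v + 1)*(v)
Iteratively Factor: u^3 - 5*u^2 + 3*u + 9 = (u - 3)*(u^2 - 2*u - 3) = (u - 3)*(u + 1)*(u - 3)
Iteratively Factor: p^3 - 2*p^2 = (p)*(p^2 - 2*p) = p*(p - 2)*(p)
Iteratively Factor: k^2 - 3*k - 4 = (k + 1)*(k - 4)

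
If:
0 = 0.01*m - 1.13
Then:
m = 113.00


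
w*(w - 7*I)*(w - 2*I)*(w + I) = w^4 - 8*I*w^3 - 5*w^2 - 14*I*w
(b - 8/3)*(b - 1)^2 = b^3 - 14*b^2/3 + 19*b/3 - 8/3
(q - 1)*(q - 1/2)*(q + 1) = q^3 - q^2/2 - q + 1/2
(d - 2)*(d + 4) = d^2 + 2*d - 8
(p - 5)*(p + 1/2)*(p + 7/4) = p^3 - 11*p^2/4 - 83*p/8 - 35/8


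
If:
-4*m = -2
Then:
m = 1/2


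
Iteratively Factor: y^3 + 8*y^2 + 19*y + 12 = (y + 1)*(y^2 + 7*y + 12) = (y + 1)*(y + 4)*(y + 3)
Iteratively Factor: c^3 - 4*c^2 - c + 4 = (c + 1)*(c^2 - 5*c + 4) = (c - 1)*(c + 1)*(c - 4)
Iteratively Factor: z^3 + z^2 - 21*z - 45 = (z + 3)*(z^2 - 2*z - 15) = (z + 3)^2*(z - 5)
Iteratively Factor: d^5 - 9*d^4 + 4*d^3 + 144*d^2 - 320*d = (d + 4)*(d^4 - 13*d^3 + 56*d^2 - 80*d) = (d - 4)*(d + 4)*(d^3 - 9*d^2 + 20*d) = (d - 5)*(d - 4)*(d + 4)*(d^2 - 4*d) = (d - 5)*(d - 4)^2*(d + 4)*(d)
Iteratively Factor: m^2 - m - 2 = (m - 2)*(m + 1)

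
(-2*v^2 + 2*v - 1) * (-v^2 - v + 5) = 2*v^4 - 11*v^2 + 11*v - 5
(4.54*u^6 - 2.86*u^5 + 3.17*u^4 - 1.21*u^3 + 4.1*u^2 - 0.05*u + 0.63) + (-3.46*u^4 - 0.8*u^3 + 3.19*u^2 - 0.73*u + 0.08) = 4.54*u^6 - 2.86*u^5 - 0.29*u^4 - 2.01*u^3 + 7.29*u^2 - 0.78*u + 0.71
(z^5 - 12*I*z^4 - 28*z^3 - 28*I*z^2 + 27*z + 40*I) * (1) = z^5 - 12*I*z^4 - 28*z^3 - 28*I*z^2 + 27*z + 40*I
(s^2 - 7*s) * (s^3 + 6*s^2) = s^5 - s^4 - 42*s^3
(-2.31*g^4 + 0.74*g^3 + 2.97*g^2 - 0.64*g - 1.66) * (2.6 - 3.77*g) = 8.7087*g^5 - 8.7958*g^4 - 9.2729*g^3 + 10.1348*g^2 + 4.5942*g - 4.316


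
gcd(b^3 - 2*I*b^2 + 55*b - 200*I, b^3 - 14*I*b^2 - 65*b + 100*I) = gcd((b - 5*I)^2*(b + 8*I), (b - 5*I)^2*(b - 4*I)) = b^2 - 10*I*b - 25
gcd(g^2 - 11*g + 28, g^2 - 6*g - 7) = g - 7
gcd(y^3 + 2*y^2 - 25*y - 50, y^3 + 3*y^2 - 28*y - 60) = y^2 - 3*y - 10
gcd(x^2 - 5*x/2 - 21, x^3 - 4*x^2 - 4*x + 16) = 1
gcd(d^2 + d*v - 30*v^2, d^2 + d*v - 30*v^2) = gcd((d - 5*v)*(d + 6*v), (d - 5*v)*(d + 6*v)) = -d^2 - d*v + 30*v^2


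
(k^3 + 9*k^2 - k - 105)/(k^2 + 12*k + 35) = k - 3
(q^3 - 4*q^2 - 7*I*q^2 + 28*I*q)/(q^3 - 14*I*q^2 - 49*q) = (q - 4)/(q - 7*I)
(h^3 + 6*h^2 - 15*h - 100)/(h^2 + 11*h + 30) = (h^2 + h - 20)/(h + 6)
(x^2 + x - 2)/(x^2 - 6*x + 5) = (x + 2)/(x - 5)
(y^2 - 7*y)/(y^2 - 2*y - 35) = y/(y + 5)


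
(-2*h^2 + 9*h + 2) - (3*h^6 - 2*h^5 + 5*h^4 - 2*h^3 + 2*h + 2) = -3*h^6 + 2*h^5 - 5*h^4 + 2*h^3 - 2*h^2 + 7*h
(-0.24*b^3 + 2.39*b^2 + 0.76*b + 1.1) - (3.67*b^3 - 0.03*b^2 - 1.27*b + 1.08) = -3.91*b^3 + 2.42*b^2 + 2.03*b + 0.02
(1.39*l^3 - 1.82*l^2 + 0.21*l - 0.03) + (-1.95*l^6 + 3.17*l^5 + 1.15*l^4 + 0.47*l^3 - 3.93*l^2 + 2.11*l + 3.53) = -1.95*l^6 + 3.17*l^5 + 1.15*l^4 + 1.86*l^3 - 5.75*l^2 + 2.32*l + 3.5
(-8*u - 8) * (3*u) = -24*u^2 - 24*u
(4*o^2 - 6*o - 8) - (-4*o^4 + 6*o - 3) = 4*o^4 + 4*o^2 - 12*o - 5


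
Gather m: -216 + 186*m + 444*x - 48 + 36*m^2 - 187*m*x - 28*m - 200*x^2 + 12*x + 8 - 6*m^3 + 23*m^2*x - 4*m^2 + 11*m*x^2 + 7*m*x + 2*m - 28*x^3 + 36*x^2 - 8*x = -6*m^3 + m^2*(23*x + 32) + m*(11*x^2 - 180*x + 160) - 28*x^3 - 164*x^2 + 448*x - 256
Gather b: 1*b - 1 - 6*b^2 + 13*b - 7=-6*b^2 + 14*b - 8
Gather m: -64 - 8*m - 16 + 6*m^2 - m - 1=6*m^2 - 9*m - 81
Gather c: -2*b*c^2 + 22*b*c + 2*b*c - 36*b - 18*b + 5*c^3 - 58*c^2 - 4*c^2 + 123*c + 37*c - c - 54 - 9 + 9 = -54*b + 5*c^3 + c^2*(-2*b - 62) + c*(24*b + 159) - 54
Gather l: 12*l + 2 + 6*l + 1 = 18*l + 3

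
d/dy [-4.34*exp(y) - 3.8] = -4.34*exp(y)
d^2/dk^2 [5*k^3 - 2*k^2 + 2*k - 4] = 30*k - 4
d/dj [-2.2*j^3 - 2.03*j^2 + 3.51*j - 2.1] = -6.6*j^2 - 4.06*j + 3.51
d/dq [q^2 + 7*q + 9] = 2*q + 7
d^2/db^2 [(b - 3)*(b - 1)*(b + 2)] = 6*b - 4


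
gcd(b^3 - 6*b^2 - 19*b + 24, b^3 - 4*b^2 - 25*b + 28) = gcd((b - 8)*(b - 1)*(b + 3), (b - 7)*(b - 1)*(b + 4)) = b - 1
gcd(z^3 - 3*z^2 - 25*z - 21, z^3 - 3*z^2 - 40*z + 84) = z - 7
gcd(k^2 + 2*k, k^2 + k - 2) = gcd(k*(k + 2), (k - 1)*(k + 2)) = k + 2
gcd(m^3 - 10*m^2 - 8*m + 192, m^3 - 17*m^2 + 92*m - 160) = m - 8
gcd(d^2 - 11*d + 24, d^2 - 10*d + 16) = d - 8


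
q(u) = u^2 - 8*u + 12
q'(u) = 2*u - 8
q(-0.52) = 16.43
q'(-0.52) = -9.04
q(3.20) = -3.36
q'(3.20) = -1.60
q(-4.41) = 66.73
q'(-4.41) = -16.82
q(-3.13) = 46.84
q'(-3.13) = -14.26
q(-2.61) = 39.69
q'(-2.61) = -13.22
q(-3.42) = 51.06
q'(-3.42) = -14.84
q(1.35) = 3.02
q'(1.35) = -5.30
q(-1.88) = 30.57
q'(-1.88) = -11.76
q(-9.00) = 165.00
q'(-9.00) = -26.00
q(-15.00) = 357.00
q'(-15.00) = -38.00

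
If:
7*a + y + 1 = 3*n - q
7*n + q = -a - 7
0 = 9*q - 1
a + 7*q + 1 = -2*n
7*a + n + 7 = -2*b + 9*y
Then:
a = 16/45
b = -3133/90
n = -16/15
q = 1/9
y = -34/5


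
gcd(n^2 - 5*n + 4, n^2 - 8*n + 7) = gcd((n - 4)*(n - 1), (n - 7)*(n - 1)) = n - 1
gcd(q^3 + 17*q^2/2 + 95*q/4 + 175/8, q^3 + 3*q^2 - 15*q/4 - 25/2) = q^2 + 5*q + 25/4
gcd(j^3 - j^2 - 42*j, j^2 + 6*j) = j^2 + 6*j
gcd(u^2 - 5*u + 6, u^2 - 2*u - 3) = u - 3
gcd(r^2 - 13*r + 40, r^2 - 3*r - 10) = r - 5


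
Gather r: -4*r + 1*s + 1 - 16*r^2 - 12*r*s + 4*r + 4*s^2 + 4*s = -16*r^2 - 12*r*s + 4*s^2 + 5*s + 1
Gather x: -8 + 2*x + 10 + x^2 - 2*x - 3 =x^2 - 1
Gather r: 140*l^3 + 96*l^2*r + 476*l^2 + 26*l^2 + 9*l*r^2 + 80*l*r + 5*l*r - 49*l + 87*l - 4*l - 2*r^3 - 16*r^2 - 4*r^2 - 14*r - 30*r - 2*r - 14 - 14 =140*l^3 + 502*l^2 + 34*l - 2*r^3 + r^2*(9*l - 20) + r*(96*l^2 + 85*l - 46) - 28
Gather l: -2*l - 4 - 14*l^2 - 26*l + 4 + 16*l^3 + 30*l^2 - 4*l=16*l^3 + 16*l^2 - 32*l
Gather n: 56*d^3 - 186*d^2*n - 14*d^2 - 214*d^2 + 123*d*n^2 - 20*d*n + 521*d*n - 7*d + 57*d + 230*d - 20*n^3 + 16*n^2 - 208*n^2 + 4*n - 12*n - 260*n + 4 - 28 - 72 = 56*d^3 - 228*d^2 + 280*d - 20*n^3 + n^2*(123*d - 192) + n*(-186*d^2 + 501*d - 268) - 96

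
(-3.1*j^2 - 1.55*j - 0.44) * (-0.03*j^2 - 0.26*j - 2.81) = 0.093*j^4 + 0.8525*j^3 + 9.1272*j^2 + 4.4699*j + 1.2364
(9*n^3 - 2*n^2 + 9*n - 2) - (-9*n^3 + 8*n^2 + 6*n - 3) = 18*n^3 - 10*n^2 + 3*n + 1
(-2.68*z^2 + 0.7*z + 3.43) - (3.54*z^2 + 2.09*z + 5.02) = -6.22*z^2 - 1.39*z - 1.59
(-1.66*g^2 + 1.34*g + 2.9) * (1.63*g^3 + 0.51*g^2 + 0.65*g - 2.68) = -2.7058*g^5 + 1.3376*g^4 + 4.3314*g^3 + 6.7988*g^2 - 1.7062*g - 7.772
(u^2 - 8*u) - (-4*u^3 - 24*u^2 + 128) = 4*u^3 + 25*u^2 - 8*u - 128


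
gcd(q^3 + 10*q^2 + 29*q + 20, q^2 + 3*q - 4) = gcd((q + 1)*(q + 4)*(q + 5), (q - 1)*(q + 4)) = q + 4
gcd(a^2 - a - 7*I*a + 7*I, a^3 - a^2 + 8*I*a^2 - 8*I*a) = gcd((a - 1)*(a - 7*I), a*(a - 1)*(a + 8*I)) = a - 1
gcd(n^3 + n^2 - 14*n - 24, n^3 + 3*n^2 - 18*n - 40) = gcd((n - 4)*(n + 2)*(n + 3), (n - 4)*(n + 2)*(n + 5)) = n^2 - 2*n - 8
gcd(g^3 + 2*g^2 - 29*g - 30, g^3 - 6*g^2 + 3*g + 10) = g^2 - 4*g - 5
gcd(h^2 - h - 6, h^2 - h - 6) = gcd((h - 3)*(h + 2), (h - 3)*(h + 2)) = h^2 - h - 6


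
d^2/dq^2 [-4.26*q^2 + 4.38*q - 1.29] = -8.52000000000000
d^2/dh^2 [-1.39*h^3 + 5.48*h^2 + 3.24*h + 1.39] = 10.96 - 8.34*h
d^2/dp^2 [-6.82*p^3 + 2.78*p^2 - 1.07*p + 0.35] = 5.56 - 40.92*p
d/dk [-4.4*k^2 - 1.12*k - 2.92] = -8.8*k - 1.12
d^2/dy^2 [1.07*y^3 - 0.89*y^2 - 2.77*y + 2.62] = 6.42*y - 1.78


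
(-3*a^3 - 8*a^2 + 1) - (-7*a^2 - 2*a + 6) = -3*a^3 - a^2 + 2*a - 5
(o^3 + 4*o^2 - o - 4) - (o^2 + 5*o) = o^3 + 3*o^2 - 6*o - 4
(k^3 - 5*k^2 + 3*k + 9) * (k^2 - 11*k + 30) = k^5 - 16*k^4 + 88*k^3 - 174*k^2 - 9*k + 270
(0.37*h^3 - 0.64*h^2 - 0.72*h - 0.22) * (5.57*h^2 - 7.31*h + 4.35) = 2.0609*h^5 - 6.2695*h^4 + 2.2775*h^3 + 1.2538*h^2 - 1.5238*h - 0.957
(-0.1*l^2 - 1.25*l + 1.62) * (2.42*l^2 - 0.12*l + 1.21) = -0.242*l^4 - 3.013*l^3 + 3.9494*l^2 - 1.7069*l + 1.9602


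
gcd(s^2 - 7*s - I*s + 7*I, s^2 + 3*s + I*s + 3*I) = 1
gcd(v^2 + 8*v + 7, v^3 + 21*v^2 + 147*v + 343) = v + 7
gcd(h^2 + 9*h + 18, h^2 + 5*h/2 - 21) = h + 6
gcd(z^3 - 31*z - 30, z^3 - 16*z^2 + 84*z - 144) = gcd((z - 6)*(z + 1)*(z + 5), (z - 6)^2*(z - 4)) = z - 6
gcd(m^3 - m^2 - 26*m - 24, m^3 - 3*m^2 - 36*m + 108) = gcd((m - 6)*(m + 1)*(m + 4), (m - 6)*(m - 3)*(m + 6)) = m - 6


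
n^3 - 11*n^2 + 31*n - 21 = (n - 7)*(n - 3)*(n - 1)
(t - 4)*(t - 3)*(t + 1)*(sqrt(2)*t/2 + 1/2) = sqrt(2)*t^4/2 - 3*sqrt(2)*t^3 + t^3/2 - 3*t^2 + 5*sqrt(2)*t^2/2 + 5*t/2 + 6*sqrt(2)*t + 6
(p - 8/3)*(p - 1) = p^2 - 11*p/3 + 8/3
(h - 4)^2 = h^2 - 8*h + 16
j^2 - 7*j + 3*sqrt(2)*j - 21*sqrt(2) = (j - 7)*(j + 3*sqrt(2))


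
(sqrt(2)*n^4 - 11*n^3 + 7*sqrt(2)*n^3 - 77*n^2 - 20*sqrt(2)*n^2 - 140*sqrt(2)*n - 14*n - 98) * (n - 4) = sqrt(2)*n^5 - 11*n^4 + 3*sqrt(2)*n^4 - 48*sqrt(2)*n^3 - 33*n^3 - 60*sqrt(2)*n^2 + 294*n^2 - 42*n + 560*sqrt(2)*n + 392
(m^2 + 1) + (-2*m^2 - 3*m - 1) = -m^2 - 3*m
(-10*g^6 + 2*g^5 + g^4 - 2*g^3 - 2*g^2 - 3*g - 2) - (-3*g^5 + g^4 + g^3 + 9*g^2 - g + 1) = -10*g^6 + 5*g^5 - 3*g^3 - 11*g^2 - 2*g - 3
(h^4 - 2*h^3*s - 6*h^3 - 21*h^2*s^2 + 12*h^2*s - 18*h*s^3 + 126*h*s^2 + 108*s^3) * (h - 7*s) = h^5 - 9*h^4*s - 6*h^4 - 7*h^3*s^2 + 54*h^3*s + 129*h^2*s^3 + 42*h^2*s^2 + 126*h*s^4 - 774*h*s^3 - 756*s^4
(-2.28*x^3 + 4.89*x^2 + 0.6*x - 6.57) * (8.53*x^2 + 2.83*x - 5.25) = -19.4484*x^5 + 35.2593*x^4 + 30.9267*x^3 - 80.0166*x^2 - 21.7431*x + 34.4925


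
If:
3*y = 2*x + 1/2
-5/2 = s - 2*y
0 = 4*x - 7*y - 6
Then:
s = -33/2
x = -43/4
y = -7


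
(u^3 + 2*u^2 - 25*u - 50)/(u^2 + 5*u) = u - 3 - 10/u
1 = 1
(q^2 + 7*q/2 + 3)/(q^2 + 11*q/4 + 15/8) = 4*(q + 2)/(4*q + 5)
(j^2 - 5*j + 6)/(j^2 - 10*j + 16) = (j - 3)/(j - 8)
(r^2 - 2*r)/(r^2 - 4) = r/(r + 2)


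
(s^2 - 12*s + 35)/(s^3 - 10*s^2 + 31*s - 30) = (s - 7)/(s^2 - 5*s + 6)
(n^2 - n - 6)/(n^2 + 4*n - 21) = (n + 2)/(n + 7)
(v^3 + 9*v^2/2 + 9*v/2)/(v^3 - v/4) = 2*(2*v^2 + 9*v + 9)/(4*v^2 - 1)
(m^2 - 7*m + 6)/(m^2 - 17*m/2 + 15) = 2*(m - 1)/(2*m - 5)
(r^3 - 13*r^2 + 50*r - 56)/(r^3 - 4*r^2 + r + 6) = (r^2 - 11*r + 28)/(r^2 - 2*r - 3)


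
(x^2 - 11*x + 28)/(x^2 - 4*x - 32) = (-x^2 + 11*x - 28)/(-x^2 + 4*x + 32)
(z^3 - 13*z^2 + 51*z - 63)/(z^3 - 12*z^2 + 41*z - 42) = (z - 3)/(z - 2)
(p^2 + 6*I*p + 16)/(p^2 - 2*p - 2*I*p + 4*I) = (p + 8*I)/(p - 2)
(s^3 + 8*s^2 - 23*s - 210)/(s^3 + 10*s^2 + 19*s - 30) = (s^2 + 2*s - 35)/(s^2 + 4*s - 5)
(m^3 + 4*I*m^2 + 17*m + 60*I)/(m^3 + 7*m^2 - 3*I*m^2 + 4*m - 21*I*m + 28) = (m^2 + 8*I*m - 15)/(m^2 + m*(7 + I) + 7*I)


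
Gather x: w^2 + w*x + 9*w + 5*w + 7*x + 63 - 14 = w^2 + 14*w + x*(w + 7) + 49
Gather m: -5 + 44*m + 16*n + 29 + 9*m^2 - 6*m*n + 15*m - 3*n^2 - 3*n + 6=9*m^2 + m*(59 - 6*n) - 3*n^2 + 13*n + 30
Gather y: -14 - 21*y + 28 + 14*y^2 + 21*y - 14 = 14*y^2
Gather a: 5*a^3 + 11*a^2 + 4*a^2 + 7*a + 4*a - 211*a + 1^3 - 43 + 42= 5*a^3 + 15*a^2 - 200*a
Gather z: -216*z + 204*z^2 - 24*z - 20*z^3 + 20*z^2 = -20*z^3 + 224*z^2 - 240*z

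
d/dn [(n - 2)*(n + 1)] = 2*n - 1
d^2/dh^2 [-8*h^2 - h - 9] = -16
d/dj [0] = 0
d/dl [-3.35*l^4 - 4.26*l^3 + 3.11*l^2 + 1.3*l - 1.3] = -13.4*l^3 - 12.78*l^2 + 6.22*l + 1.3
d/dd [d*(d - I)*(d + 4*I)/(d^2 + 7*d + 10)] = (d^4 + 14*d^3 + d^2*(26 + 21*I) + 60*I*d + 40)/(d^4 + 14*d^3 + 69*d^2 + 140*d + 100)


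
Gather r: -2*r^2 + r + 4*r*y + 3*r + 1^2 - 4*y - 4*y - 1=-2*r^2 + r*(4*y + 4) - 8*y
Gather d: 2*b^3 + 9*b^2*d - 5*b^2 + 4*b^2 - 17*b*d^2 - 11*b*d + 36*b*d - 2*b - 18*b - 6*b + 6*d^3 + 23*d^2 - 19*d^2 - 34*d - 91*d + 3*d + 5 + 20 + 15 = 2*b^3 - b^2 - 26*b + 6*d^3 + d^2*(4 - 17*b) + d*(9*b^2 + 25*b - 122) + 40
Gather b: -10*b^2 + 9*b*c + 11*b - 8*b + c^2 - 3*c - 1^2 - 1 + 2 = -10*b^2 + b*(9*c + 3) + c^2 - 3*c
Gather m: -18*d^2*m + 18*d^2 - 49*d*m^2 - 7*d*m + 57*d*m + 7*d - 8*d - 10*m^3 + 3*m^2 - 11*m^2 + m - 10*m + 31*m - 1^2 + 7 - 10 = 18*d^2 - d - 10*m^3 + m^2*(-49*d - 8) + m*(-18*d^2 + 50*d + 22) - 4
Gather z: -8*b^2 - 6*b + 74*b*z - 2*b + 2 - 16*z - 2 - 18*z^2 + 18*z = -8*b^2 - 8*b - 18*z^2 + z*(74*b + 2)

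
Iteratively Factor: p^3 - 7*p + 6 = (p - 1)*(p^2 + p - 6) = (p - 2)*(p - 1)*(p + 3)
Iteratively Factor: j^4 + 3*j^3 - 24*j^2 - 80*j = (j + 4)*(j^3 - j^2 - 20*j) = (j - 5)*(j + 4)*(j^2 + 4*j) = j*(j - 5)*(j + 4)*(j + 4)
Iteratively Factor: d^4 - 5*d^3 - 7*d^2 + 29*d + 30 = (d + 1)*(d^3 - 6*d^2 - d + 30) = (d - 3)*(d + 1)*(d^2 - 3*d - 10) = (d - 5)*(d - 3)*(d + 1)*(d + 2)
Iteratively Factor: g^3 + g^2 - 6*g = (g + 3)*(g^2 - 2*g) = g*(g + 3)*(g - 2)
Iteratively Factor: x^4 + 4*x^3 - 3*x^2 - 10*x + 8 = (x - 1)*(x^3 + 5*x^2 + 2*x - 8) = (x - 1)*(x + 4)*(x^2 + x - 2) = (x - 1)^2*(x + 4)*(x + 2)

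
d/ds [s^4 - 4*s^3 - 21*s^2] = 2*s*(2*s^2 - 6*s - 21)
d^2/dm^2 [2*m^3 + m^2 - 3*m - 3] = 12*m + 2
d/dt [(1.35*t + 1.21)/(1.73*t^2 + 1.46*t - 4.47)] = (2.3355*t^2 + 1.971*t - (1.35*t + 1.21)*(3.46*t + 1.46) - 6.0345)/(1.73*t^2 + 1.46*t - 4.47)^2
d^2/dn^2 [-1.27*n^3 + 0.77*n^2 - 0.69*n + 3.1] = 1.54 - 7.62*n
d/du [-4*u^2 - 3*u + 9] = -8*u - 3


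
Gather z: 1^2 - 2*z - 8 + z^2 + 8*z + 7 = z^2 + 6*z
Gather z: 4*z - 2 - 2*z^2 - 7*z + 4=-2*z^2 - 3*z + 2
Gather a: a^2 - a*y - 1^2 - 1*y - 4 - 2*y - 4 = a^2 - a*y - 3*y - 9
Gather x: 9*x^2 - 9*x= 9*x^2 - 9*x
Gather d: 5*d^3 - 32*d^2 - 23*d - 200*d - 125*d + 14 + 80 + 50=5*d^3 - 32*d^2 - 348*d + 144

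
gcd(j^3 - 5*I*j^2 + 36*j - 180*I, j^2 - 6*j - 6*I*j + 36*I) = j - 6*I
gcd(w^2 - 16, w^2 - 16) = w^2 - 16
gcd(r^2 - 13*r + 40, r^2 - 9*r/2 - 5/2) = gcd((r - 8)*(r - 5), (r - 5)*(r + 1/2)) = r - 5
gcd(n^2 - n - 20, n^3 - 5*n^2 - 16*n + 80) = n^2 - n - 20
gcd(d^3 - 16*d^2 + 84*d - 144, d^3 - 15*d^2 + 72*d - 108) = d^2 - 12*d + 36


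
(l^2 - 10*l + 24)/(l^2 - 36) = (l - 4)/(l + 6)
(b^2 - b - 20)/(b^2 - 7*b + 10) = (b + 4)/(b - 2)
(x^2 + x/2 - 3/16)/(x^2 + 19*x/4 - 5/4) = (x + 3/4)/(x + 5)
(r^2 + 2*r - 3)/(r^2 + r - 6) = (r - 1)/(r - 2)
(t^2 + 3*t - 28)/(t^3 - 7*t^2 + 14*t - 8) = (t + 7)/(t^2 - 3*t + 2)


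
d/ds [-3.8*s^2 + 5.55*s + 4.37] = 5.55 - 7.6*s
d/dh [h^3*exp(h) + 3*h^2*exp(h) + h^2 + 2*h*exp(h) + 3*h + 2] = h^3*exp(h) + 6*h^2*exp(h) + 8*h*exp(h) + 2*h + 2*exp(h) + 3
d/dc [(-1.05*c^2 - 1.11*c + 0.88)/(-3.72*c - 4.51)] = (3.906*c^2 + 9.471*c + 8.2797)/(13.8384*c^2 + 33.5544*c + 20.3401)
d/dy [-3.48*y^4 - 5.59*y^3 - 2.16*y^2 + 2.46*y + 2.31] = -13.92*y^3 - 16.77*y^2 - 4.32*y + 2.46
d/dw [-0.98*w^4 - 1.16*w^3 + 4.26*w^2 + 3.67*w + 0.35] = -3.92*w^3 - 3.48*w^2 + 8.52*w + 3.67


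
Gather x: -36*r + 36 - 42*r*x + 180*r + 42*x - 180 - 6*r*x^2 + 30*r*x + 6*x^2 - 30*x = 144*r + x^2*(6 - 6*r) + x*(12 - 12*r) - 144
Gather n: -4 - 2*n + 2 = -2*n - 2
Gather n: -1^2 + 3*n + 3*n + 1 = 6*n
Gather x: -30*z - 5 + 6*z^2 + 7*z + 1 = 6*z^2 - 23*z - 4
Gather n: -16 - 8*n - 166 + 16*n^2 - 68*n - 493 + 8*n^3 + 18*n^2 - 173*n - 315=8*n^3 + 34*n^2 - 249*n - 990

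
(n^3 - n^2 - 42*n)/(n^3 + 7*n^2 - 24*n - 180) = n*(n - 7)/(n^2 + n - 30)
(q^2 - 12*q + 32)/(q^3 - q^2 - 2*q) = (-q^2 + 12*q - 32)/(q*(-q^2 + q + 2))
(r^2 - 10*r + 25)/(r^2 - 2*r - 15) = (r - 5)/(r + 3)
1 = 1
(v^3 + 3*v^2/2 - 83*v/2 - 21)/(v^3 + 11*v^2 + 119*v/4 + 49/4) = 2*(v - 6)/(2*v + 7)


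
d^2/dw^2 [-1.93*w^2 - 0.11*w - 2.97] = -3.86000000000000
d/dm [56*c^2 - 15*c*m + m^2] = -15*c + 2*m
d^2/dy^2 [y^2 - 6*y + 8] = 2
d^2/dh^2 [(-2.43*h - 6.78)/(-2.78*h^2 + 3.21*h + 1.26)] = ((-40.5324*h - 22.0962)*(-2.78*h^2 + 3.21*h + 1.26) - (2.43*h + 6.78)*(5.56*h - 3.21)*(11.12*h - 6.42))/(-2.78*h^2 + 3.21*h + 1.26)^3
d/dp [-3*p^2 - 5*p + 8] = -6*p - 5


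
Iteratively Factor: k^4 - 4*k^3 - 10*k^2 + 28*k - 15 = (k - 1)*(k^3 - 3*k^2 - 13*k + 15) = (k - 1)*(k + 3)*(k^2 - 6*k + 5) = (k - 5)*(k - 1)*(k + 3)*(k - 1)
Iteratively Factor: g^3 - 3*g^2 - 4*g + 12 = (g - 2)*(g^2 - g - 6) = (g - 3)*(g - 2)*(g + 2)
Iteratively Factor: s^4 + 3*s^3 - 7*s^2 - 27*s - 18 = (s - 3)*(s^3 + 6*s^2 + 11*s + 6) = (s - 3)*(s + 1)*(s^2 + 5*s + 6) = (s - 3)*(s + 1)*(s + 2)*(s + 3)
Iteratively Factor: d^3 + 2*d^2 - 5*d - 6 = (d + 3)*(d^2 - d - 2) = (d - 2)*(d + 3)*(d + 1)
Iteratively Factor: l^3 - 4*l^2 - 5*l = (l + 1)*(l^2 - 5*l) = l*(l + 1)*(l - 5)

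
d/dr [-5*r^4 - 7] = -20*r^3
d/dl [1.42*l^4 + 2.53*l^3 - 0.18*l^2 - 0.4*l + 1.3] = 5.68*l^3 + 7.59*l^2 - 0.36*l - 0.4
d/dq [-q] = -1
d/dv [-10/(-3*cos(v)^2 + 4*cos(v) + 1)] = 20*(3*cos(v) - 2)*sin(v)/(-3*cos(v)^2 + 4*cos(v) + 1)^2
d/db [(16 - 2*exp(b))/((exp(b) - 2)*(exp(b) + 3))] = 2*(exp(2*b) - 16*exp(b) - 2)*exp(b)/(exp(4*b) + 2*exp(3*b) - 11*exp(2*b) - 12*exp(b) + 36)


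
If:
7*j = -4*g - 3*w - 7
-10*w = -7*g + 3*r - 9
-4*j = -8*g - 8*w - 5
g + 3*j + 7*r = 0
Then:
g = -8325/8504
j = -1037/2126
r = 2967/8504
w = 117/1063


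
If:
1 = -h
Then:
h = -1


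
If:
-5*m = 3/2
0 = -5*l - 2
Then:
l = -2/5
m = -3/10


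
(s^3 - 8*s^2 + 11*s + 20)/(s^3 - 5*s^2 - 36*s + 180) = (s^2 - 3*s - 4)/(s^2 - 36)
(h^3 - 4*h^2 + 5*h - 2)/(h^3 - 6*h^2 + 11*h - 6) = (h - 1)/(h - 3)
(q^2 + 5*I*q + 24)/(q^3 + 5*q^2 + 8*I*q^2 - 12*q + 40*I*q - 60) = (q^2 + 5*I*q + 24)/(q^3 + q^2*(5 + 8*I) + q*(-12 + 40*I) - 60)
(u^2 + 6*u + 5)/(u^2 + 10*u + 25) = (u + 1)/(u + 5)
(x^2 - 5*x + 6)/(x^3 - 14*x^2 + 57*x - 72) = (x - 2)/(x^2 - 11*x + 24)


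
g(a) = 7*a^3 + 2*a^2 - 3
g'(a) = 21*a^2 + 4*a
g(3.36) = 285.11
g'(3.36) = 250.52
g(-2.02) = -52.54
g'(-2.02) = 77.61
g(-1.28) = -14.40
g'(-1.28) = 29.29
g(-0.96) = -7.35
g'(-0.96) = 15.51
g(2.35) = 98.89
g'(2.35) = 125.37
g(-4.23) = -497.02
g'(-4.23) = 358.83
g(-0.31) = -3.02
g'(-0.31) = 0.78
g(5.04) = 943.97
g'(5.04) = 553.59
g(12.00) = 12381.00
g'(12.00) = 3072.00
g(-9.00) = -4944.00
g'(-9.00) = 1665.00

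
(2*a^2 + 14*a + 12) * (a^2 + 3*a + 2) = 2*a^4 + 20*a^3 + 58*a^2 + 64*a + 24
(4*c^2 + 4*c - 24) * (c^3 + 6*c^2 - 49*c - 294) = 4*c^5 + 28*c^4 - 196*c^3 - 1516*c^2 + 7056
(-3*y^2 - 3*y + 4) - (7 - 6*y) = -3*y^2 + 3*y - 3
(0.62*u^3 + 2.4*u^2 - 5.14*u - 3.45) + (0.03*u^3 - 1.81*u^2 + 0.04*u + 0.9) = 0.65*u^3 + 0.59*u^2 - 5.1*u - 2.55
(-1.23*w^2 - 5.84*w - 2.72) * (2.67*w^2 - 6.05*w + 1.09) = -3.2841*w^4 - 8.1513*w^3 + 26.7289*w^2 + 10.0904*w - 2.9648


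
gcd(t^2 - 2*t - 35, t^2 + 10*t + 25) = t + 5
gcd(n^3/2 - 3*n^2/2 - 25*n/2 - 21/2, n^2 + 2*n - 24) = 1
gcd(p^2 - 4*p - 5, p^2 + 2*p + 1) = p + 1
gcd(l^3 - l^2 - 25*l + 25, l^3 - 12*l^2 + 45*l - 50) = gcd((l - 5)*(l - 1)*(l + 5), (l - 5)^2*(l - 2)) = l - 5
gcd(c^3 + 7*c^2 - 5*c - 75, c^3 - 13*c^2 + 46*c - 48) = c - 3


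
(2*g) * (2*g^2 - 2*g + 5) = 4*g^3 - 4*g^2 + 10*g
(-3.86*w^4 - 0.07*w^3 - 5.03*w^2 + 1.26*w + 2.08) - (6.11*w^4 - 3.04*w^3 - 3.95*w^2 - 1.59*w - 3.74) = -9.97*w^4 + 2.97*w^3 - 1.08*w^2 + 2.85*w + 5.82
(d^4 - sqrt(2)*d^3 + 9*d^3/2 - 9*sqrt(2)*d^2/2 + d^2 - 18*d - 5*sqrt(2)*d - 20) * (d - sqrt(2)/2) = d^5 - 3*sqrt(2)*d^4/2 + 9*d^4/2 - 27*sqrt(2)*d^3/4 + 2*d^3 - 27*d^2/2 - 11*sqrt(2)*d^2/2 - 15*d + 9*sqrt(2)*d + 10*sqrt(2)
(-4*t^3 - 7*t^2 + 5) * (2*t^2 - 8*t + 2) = -8*t^5 + 18*t^4 + 48*t^3 - 4*t^2 - 40*t + 10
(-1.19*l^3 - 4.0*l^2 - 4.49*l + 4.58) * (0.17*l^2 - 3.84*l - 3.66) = -0.2023*l^5 + 3.8896*l^4 + 18.9521*l^3 + 32.6602*l^2 - 1.1538*l - 16.7628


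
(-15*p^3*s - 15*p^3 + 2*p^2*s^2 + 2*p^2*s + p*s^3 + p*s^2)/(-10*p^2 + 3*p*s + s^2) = p*(3*p*s + 3*p - s^2 - s)/(2*p - s)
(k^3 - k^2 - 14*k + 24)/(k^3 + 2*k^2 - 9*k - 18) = (k^2 + 2*k - 8)/(k^2 + 5*k + 6)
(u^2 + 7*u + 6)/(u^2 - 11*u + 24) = (u^2 + 7*u + 6)/(u^2 - 11*u + 24)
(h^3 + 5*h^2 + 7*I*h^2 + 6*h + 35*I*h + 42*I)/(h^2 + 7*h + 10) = (h^2 + h*(3 + 7*I) + 21*I)/(h + 5)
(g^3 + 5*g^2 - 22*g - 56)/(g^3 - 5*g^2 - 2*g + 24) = (g + 7)/(g - 3)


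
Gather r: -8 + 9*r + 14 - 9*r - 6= 0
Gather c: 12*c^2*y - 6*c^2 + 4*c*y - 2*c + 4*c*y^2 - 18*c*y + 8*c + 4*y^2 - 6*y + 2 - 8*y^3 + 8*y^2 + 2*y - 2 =c^2*(12*y - 6) + c*(4*y^2 - 14*y + 6) - 8*y^3 + 12*y^2 - 4*y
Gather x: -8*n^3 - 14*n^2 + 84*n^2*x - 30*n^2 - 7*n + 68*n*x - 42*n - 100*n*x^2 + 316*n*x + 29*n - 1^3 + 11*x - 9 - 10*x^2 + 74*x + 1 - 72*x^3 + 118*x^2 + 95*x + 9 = -8*n^3 - 44*n^2 - 20*n - 72*x^3 + x^2*(108 - 100*n) + x*(84*n^2 + 384*n + 180)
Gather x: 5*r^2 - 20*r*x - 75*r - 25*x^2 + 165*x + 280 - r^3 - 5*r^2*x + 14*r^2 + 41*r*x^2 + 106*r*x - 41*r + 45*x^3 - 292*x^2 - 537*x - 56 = -r^3 + 19*r^2 - 116*r + 45*x^3 + x^2*(41*r - 317) + x*(-5*r^2 + 86*r - 372) + 224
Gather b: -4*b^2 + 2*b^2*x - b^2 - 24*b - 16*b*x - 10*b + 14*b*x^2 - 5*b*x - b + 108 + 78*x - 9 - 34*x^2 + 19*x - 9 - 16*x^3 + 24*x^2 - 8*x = b^2*(2*x - 5) + b*(14*x^2 - 21*x - 35) - 16*x^3 - 10*x^2 + 89*x + 90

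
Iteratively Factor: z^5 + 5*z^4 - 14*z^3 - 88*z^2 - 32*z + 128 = (z + 2)*(z^4 + 3*z^3 - 20*z^2 - 48*z + 64) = (z - 4)*(z + 2)*(z^3 + 7*z^2 + 8*z - 16) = (z - 4)*(z + 2)*(z + 4)*(z^2 + 3*z - 4) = (z - 4)*(z + 2)*(z + 4)^2*(z - 1)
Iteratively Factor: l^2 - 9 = (l + 3)*(l - 3)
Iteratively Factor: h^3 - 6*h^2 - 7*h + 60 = (h + 3)*(h^2 - 9*h + 20) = (h - 4)*(h + 3)*(h - 5)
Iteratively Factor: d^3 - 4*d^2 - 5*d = (d)*(d^2 - 4*d - 5) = d*(d + 1)*(d - 5)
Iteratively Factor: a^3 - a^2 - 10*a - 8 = (a + 2)*(a^2 - 3*a - 4) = (a - 4)*(a + 2)*(a + 1)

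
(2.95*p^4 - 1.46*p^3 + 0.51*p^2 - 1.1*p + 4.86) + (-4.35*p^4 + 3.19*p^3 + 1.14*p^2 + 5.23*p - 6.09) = -1.4*p^4 + 1.73*p^3 + 1.65*p^2 + 4.13*p - 1.23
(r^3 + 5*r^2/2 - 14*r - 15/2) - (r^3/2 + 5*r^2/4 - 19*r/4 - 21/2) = r^3/2 + 5*r^2/4 - 37*r/4 + 3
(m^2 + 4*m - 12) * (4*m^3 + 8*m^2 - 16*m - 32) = 4*m^5 + 24*m^4 - 32*m^3 - 192*m^2 + 64*m + 384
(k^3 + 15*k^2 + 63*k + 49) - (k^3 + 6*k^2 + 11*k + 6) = 9*k^2 + 52*k + 43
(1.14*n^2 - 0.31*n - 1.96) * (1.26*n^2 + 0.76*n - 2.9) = 1.4364*n^4 + 0.4758*n^3 - 6.0112*n^2 - 0.5906*n + 5.684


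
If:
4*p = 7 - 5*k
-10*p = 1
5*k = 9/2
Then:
No Solution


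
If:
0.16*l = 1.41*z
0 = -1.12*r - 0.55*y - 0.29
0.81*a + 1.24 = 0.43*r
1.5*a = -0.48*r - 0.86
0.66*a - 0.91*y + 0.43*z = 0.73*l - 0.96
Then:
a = -0.93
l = 4.27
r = 1.13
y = -2.82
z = 0.48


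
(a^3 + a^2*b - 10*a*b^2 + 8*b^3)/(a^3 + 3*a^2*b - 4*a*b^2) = (a - 2*b)/a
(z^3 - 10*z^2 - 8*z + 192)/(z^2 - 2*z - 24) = z - 8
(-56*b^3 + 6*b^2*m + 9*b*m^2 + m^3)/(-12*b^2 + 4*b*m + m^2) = (28*b^2 + 11*b*m + m^2)/(6*b + m)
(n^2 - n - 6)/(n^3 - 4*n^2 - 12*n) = (n - 3)/(n*(n - 6))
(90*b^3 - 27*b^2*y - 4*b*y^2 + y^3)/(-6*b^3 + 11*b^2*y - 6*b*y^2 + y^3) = (-30*b^2 - b*y + y^2)/(2*b^2 - 3*b*y + y^2)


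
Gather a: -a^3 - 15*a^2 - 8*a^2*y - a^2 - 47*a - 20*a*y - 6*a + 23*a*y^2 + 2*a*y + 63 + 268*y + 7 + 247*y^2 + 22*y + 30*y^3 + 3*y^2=-a^3 + a^2*(-8*y - 16) + a*(23*y^2 - 18*y - 53) + 30*y^3 + 250*y^2 + 290*y + 70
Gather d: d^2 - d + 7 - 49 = d^2 - d - 42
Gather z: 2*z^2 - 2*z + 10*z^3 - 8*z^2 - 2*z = 10*z^3 - 6*z^2 - 4*z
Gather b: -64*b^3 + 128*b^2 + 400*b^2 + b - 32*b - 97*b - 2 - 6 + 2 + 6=-64*b^3 + 528*b^2 - 128*b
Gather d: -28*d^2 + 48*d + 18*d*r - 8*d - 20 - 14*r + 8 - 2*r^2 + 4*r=-28*d^2 + d*(18*r + 40) - 2*r^2 - 10*r - 12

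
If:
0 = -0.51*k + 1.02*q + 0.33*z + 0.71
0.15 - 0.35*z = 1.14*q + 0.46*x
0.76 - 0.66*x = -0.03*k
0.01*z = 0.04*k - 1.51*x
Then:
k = -4.43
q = 49.23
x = 0.95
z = -161.18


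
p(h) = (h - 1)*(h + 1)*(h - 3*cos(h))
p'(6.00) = 43.10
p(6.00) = 109.18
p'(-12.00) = 721.95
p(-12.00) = -2078.01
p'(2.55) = 40.41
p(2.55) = 27.73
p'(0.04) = -1.35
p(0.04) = 2.95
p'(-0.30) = 1.80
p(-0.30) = 2.88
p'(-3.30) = 16.80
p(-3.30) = -3.34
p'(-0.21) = 0.96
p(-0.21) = 3.01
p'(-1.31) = 4.10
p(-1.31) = -1.49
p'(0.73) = -3.60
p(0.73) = 0.70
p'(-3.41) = 22.61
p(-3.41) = -5.50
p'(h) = (h - 1)*(h + 1)*(3*sin(h) + 1) + (h - 1)*(h - 3*cos(h)) + (h + 1)*(h - 3*cos(h))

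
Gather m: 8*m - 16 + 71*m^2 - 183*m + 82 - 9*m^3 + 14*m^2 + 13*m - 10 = -9*m^3 + 85*m^2 - 162*m + 56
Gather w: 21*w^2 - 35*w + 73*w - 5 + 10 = 21*w^2 + 38*w + 5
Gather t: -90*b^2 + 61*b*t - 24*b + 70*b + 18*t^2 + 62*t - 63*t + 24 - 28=-90*b^2 + 46*b + 18*t^2 + t*(61*b - 1) - 4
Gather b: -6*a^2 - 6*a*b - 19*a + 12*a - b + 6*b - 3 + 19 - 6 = -6*a^2 - 7*a + b*(5 - 6*a) + 10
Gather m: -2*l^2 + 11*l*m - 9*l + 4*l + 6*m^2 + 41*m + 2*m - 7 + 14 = -2*l^2 - 5*l + 6*m^2 + m*(11*l + 43) + 7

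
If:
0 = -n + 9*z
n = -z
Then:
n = 0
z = 0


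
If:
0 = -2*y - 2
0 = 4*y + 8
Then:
No Solution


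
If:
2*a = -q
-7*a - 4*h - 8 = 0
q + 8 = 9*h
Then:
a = -104/55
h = 72/55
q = 208/55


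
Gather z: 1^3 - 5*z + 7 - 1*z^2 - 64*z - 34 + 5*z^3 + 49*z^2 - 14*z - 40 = 5*z^3 + 48*z^2 - 83*z - 66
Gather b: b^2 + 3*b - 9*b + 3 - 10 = b^2 - 6*b - 7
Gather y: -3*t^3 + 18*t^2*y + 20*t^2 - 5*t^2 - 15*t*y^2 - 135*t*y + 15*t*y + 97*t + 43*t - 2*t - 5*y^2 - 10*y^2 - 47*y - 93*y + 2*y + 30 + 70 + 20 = -3*t^3 + 15*t^2 + 138*t + y^2*(-15*t - 15) + y*(18*t^2 - 120*t - 138) + 120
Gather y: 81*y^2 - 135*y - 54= 81*y^2 - 135*y - 54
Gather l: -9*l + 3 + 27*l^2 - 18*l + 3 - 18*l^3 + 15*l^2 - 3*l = -18*l^3 + 42*l^2 - 30*l + 6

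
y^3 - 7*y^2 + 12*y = y*(y - 4)*(y - 3)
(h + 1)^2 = h^2 + 2*h + 1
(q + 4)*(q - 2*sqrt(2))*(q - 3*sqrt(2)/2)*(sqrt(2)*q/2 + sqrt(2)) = sqrt(2)*q^4/2 - 7*q^3/2 + 3*sqrt(2)*q^3 - 21*q^2 + 7*sqrt(2)*q^2 - 28*q + 18*sqrt(2)*q + 24*sqrt(2)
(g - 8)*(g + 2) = g^2 - 6*g - 16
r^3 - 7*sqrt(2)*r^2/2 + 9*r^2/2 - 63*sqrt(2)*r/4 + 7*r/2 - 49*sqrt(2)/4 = (r + 1)*(r + 7/2)*(r - 7*sqrt(2)/2)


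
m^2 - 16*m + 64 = (m - 8)^2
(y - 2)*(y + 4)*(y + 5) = y^3 + 7*y^2 + 2*y - 40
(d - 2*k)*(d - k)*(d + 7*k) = d^3 + 4*d^2*k - 19*d*k^2 + 14*k^3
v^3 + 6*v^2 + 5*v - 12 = (v - 1)*(v + 3)*(v + 4)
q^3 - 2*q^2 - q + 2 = (q - 2)*(q - 1)*(q + 1)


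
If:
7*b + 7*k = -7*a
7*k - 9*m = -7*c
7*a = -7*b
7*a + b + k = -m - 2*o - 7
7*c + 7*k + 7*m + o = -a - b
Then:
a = -31*o/96 - 7/6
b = 31*o/96 + 7/6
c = -9*o/112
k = 0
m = -o/16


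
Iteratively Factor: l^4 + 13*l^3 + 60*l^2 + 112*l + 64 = (l + 4)*(l^3 + 9*l^2 + 24*l + 16) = (l + 4)^2*(l^2 + 5*l + 4) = (l + 4)^3*(l + 1)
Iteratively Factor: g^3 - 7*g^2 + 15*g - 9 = (g - 3)*(g^2 - 4*g + 3) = (g - 3)*(g - 1)*(g - 3)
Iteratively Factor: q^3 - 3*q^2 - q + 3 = (q - 3)*(q^2 - 1) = (q - 3)*(q - 1)*(q + 1)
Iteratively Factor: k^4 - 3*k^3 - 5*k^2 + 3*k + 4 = (k + 1)*(k^3 - 4*k^2 - k + 4) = (k - 4)*(k + 1)*(k^2 - 1) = (k - 4)*(k - 1)*(k + 1)*(k + 1)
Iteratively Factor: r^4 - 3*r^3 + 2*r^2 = (r)*(r^3 - 3*r^2 + 2*r) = r*(r - 2)*(r^2 - r) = r^2*(r - 2)*(r - 1)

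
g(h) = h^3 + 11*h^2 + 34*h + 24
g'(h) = 3*h^2 + 22*h + 34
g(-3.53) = -2.94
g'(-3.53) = -6.28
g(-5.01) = 4.01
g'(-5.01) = -0.92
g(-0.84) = 2.61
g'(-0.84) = 17.64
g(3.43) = 310.39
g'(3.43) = 144.75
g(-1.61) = -6.40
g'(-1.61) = 6.36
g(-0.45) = 10.84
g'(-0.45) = 24.71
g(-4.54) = 2.79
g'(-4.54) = -4.05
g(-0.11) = 20.39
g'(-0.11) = 31.62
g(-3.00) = -6.00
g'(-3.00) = -5.00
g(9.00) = 1950.00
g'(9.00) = 475.00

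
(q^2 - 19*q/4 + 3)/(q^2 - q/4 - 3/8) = 2*(q - 4)/(2*q + 1)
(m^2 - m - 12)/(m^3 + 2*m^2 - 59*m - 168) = (m - 4)/(m^2 - m - 56)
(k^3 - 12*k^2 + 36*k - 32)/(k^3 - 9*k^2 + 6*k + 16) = (k - 2)/(k + 1)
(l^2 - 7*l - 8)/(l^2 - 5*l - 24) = (l + 1)/(l + 3)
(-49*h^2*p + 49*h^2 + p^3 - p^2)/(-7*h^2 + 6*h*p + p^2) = (-7*h*p + 7*h + p^2 - p)/(-h + p)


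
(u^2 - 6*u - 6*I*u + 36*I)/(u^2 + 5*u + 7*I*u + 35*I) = (u^2 - 6*u*(1 + I) + 36*I)/(u^2 + u*(5 + 7*I) + 35*I)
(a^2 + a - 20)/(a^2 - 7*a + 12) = (a + 5)/(a - 3)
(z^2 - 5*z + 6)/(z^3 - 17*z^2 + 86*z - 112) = (z - 3)/(z^2 - 15*z + 56)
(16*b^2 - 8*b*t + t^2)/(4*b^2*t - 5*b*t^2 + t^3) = (-4*b + t)/(t*(-b + t))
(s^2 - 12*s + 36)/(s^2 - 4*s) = (s^2 - 12*s + 36)/(s*(s - 4))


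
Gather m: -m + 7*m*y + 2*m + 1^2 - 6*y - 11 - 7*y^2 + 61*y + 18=m*(7*y + 1) - 7*y^2 + 55*y + 8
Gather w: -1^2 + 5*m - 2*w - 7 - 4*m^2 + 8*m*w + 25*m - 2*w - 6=-4*m^2 + 30*m + w*(8*m - 4) - 14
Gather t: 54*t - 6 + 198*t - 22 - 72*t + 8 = 180*t - 20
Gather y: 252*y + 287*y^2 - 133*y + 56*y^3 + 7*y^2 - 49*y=56*y^3 + 294*y^2 + 70*y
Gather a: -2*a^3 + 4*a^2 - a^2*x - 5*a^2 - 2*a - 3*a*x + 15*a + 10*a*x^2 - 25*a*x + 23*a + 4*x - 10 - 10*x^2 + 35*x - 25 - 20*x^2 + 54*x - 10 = -2*a^3 + a^2*(-x - 1) + a*(10*x^2 - 28*x + 36) - 30*x^2 + 93*x - 45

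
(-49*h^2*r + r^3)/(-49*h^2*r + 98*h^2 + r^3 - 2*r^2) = r/(r - 2)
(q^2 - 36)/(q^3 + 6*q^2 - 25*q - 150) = (q - 6)/(q^2 - 25)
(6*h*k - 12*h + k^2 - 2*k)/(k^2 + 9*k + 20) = (6*h*k - 12*h + k^2 - 2*k)/(k^2 + 9*k + 20)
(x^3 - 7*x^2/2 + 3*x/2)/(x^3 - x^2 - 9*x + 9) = x*(2*x - 1)/(2*(x^2 + 2*x - 3))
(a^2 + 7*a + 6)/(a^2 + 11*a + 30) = (a + 1)/(a + 5)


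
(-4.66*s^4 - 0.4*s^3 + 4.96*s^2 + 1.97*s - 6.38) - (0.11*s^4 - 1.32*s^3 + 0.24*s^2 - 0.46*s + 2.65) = -4.77*s^4 + 0.92*s^3 + 4.72*s^2 + 2.43*s - 9.03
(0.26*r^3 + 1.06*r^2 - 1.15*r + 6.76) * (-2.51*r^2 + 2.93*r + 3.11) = -0.6526*r^5 - 1.8988*r^4 + 6.8009*r^3 - 17.0405*r^2 + 16.2303*r + 21.0236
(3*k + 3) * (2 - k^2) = -3*k^3 - 3*k^2 + 6*k + 6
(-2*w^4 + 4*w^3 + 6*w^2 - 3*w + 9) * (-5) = 10*w^4 - 20*w^3 - 30*w^2 + 15*w - 45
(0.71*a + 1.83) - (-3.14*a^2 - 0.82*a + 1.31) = 3.14*a^2 + 1.53*a + 0.52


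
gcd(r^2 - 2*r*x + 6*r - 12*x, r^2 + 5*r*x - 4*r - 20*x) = 1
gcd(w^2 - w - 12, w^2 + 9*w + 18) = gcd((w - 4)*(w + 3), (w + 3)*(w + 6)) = w + 3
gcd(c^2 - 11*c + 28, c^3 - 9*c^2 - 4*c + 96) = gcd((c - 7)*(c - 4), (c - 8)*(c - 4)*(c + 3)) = c - 4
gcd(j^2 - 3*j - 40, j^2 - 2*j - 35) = j + 5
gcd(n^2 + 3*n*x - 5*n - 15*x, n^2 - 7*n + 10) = n - 5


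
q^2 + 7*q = q*(q + 7)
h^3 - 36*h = h*(h - 6)*(h + 6)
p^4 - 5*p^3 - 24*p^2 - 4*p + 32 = (p - 8)*(p - 1)*(p + 2)^2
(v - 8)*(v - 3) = v^2 - 11*v + 24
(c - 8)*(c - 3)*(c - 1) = c^3 - 12*c^2 + 35*c - 24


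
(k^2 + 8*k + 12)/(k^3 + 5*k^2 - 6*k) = (k + 2)/(k*(k - 1))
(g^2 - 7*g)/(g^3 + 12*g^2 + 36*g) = (g - 7)/(g^2 + 12*g + 36)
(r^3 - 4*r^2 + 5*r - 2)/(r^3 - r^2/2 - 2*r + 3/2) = 2*(r - 2)/(2*r + 3)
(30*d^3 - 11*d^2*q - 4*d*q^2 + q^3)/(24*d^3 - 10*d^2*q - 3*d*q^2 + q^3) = (-5*d + q)/(-4*d + q)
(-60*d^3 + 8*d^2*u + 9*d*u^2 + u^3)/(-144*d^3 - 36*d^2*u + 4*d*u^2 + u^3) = (-10*d^2 + 3*d*u + u^2)/(-24*d^2 - 2*d*u + u^2)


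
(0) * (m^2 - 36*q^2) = 0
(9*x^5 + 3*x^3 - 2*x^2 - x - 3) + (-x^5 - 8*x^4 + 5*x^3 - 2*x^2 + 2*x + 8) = 8*x^5 - 8*x^4 + 8*x^3 - 4*x^2 + x + 5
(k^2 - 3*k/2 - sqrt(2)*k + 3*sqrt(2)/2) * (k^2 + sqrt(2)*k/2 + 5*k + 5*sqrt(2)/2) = k^4 - sqrt(2)*k^3/2 + 7*k^3/2 - 17*k^2/2 - 7*sqrt(2)*k^2/4 - 7*k/2 + 15*sqrt(2)*k/4 + 15/2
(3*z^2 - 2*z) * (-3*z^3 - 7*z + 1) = -9*z^5 + 6*z^4 - 21*z^3 + 17*z^2 - 2*z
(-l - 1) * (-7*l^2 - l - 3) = 7*l^3 + 8*l^2 + 4*l + 3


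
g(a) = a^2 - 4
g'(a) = 2*a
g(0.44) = -3.81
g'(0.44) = 0.88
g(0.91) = -3.17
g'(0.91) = 1.82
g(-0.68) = -3.54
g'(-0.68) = -1.36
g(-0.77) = -3.41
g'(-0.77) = -1.54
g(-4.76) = 18.66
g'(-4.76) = -9.52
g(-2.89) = 4.35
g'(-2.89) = -5.78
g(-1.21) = -2.54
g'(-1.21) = -2.42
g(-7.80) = 56.84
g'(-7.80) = -15.60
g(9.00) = 77.00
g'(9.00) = 18.00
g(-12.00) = 140.00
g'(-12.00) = -24.00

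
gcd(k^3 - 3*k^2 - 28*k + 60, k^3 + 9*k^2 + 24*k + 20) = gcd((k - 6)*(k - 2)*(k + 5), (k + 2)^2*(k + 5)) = k + 5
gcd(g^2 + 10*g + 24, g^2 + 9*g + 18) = g + 6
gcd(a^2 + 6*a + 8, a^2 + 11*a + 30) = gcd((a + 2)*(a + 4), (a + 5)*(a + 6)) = 1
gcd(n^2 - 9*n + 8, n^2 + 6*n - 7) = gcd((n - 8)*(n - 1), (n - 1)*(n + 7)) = n - 1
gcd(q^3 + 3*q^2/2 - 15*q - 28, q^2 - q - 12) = q - 4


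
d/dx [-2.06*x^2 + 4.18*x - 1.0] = 4.18 - 4.12*x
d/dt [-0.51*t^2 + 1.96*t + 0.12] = 1.96 - 1.02*t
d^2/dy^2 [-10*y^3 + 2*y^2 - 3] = 4 - 60*y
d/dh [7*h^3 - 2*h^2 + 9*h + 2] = 21*h^2 - 4*h + 9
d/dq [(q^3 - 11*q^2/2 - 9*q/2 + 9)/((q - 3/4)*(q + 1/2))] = 4*(16*q^4 - 8*q^3 + 76*q^2 - 222*q + 63)/(64*q^4 - 32*q^3 - 44*q^2 + 12*q + 9)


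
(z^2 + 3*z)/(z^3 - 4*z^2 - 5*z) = (z + 3)/(z^2 - 4*z - 5)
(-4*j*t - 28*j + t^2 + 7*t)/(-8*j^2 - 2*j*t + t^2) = (t + 7)/(2*j + t)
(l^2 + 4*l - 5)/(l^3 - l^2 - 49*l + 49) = (l + 5)/(l^2 - 49)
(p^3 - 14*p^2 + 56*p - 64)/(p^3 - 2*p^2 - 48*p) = (p^2 - 6*p + 8)/(p*(p + 6))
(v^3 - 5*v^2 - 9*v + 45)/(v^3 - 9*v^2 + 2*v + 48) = (v^2 - 2*v - 15)/(v^2 - 6*v - 16)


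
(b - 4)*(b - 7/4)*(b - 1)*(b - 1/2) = b^4 - 29*b^3/4 + 129*b^2/8 - 107*b/8 + 7/2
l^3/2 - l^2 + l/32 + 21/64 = (l/2 + 1/4)*(l - 7/4)*(l - 3/4)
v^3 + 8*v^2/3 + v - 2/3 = (v - 1/3)*(v + 1)*(v + 2)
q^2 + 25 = (q - 5*I)*(q + 5*I)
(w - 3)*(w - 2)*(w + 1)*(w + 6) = w^4 + 2*w^3 - 23*w^2 + 12*w + 36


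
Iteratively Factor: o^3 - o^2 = (o)*(o^2 - o) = o*(o - 1)*(o)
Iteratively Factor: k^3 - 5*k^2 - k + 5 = (k - 5)*(k^2 - 1) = (k - 5)*(k + 1)*(k - 1)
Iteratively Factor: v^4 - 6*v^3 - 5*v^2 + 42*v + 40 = (v + 1)*(v^3 - 7*v^2 + 2*v + 40) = (v - 5)*(v + 1)*(v^2 - 2*v - 8) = (v - 5)*(v - 4)*(v + 1)*(v + 2)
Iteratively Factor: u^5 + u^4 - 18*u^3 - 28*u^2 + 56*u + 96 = (u + 2)*(u^4 - u^3 - 16*u^2 + 4*u + 48) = (u + 2)*(u + 3)*(u^3 - 4*u^2 - 4*u + 16) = (u - 4)*(u + 2)*(u + 3)*(u^2 - 4) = (u - 4)*(u - 2)*(u + 2)*(u + 3)*(u + 2)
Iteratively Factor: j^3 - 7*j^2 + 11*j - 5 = (j - 1)*(j^2 - 6*j + 5) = (j - 5)*(j - 1)*(j - 1)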